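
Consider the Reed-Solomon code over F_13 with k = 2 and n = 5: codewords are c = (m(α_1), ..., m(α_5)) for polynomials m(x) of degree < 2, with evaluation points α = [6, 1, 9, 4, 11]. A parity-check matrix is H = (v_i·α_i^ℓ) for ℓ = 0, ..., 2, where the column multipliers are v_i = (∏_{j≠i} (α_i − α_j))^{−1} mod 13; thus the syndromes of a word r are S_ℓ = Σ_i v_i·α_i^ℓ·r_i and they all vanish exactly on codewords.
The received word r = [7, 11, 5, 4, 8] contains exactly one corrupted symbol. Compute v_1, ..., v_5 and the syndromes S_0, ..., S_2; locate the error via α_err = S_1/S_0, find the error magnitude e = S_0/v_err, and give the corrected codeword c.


S = (11, 11, 11), error at position 2, error magnitude e = 5, c = [7, 6, 5, 4, 8].

Step 1: column multipliers v_i = (∏_{j≠i}(α_i − α_j))^{−1} mod 13.
  i = 1 (α = 6): (6−1)(6−9)(6−4)(6−11) = 5·(−3)·2·(−5) = 150 ≡ 7, so v_1 = 7^{−1} = 2 (mod 13).
  i = 2 (α = 1): (1−6)(1−9)(1−4)(1−11) = (−5)·(−8)·(−3)·(−10) = 1200 ≡ 4, so v_2 = 4^{−1} = 10 (mod 13).
  i = 3 (α = 9): (9−6)(9−1)(9−4)(9−11) = 3·8·5·(−2) = −240 ≡ 7, so v_3 = 7^{−1} = 2 (mod 13).
  i = 4 (α = 4): (4−6)(4−1)(4−9)(4−11) = (−2)·3·(−5)·(−7) = −210 ≡ 11, so v_4 = 11^{−1} = 6 (mod 13).
  i = 5 (α = 11): (11−6)(11−1)(11−9)(11−4) = 5·10·2·7 = 700 ≡ 11, so v_5 = 11^{−1} = 6 (mod 13).
  v = [2, 10, 2, 6, 6].
Step 2: syndromes of r = [7, 11, 5, 4, 8] (all sums mod 13).
  S_0 = Σ v_i r_i = 2·7 + 10·11 + 2·5 + 6·4 + 6·8 = 206 ≡ 11.
  S_1 = Σ v_i α_i r_i = 2·6·7 + 10·1·11 + 2·9·5 + 6·4·4 + 6·11·8 = 908 ≡ 11.
  α_i^2 mod 13 = [10, 1, 3, 3, 4].
  S_2 = Σ v_i α_i^2 r_i = 2·10·7 + 10·1·11 + 2·3·5 + 6·3·4 + 6·4·8 = 544 ≡ 11.
  S = (11, 11, 11) ≠ 0, so r is not a codeword (an error is present).
Step 3: locate the error. For a single error e at position i, S_ℓ = v_i·e·α_i^ℓ, so α_err = S_1/S_0.
  S_0^{−1} = 11^{−1} = 6 (mod 13), so α_err = 11·6 = 66 ≡ 1 = α_2. Error position i = 2.
  Consistency check: S_2/S_1 = 11·6 = 66 ≡ 1 = α_err ✓ (single-error assumption holds).
Step 4: error magnitude e = S_0/v_2 = S_0·∏_{j≠2}(α_2 − α_j) = 11·4 = 44 ≡ 5 (mod 13).
Step 5: correct position 2: c_2 = r_2 − e = 11 − 5 ≡ 6 (mod 13). Hence c = [7, 6, 5, 4, 8].
  Check: interpolating c through the α_i gives m(x) = 11 + 8·x (degree < 2) with m(α_i) = c_i for every i, so c is indeed a codeword.


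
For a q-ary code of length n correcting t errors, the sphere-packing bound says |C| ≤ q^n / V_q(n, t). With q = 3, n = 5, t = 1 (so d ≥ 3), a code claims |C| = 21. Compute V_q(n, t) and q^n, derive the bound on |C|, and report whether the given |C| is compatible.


V_q(n, t) = 11, q^n = 243, Hamming bound = 22, |C| = 21 ≤ bound (satisfied).

Step 1: Compute V_q(n, t) = Σ_{j=0}^1 C(n, j) (q−1)^j.
  j = 0: C(5,0)·(2)^0 = 1·1 = 1.
  j = 1: C(5,1)·(2)^1 = 5·2 = 10.
  V_q(n, t) = 1 + 10 = 11.
Step 2: q^n = 3^5 = 243.
Step 3: Hamming bound ⌊q^n / V_q(n,t)⌋ = ⌊243/11⌋ = 22.
Step 4: Compare |C| = 21 to 22: satisfied.
The claimed |C| lies below the Hamming bound.


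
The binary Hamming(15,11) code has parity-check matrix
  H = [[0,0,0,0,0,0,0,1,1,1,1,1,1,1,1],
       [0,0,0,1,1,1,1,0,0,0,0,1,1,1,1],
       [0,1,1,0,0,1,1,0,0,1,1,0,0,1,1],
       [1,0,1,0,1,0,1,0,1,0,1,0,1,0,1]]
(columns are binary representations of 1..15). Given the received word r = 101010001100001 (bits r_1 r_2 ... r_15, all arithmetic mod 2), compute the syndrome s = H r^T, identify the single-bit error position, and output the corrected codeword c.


s = (1, 0, 1, 1)^T, error position = 11, corrected codeword c = 101010001110001

Compute s = H r^T mod 2 one row at a time:
  s_1 = 0 + 1 + 1 + 0 + 0 + 0 + 0 + 1 = 3 ≡ 1 (mod 2).
  s_2 = 0 + 1 + 0 + 0 + 0 + 0 + 0 + 1 = 2 ≡ 0 (mod 2).
  s_3 = 0 + 1 + 0 + 0 + 1 + 0 + 0 + 1 = 3 ≡ 1 (mod 2).
  s_4 = 1 + 1 + 1 + 0 + 1 + 0 + 0 + 1 = 5 ≡ 1 (mod 2).
s = (1, 0, 1, 1)^T — this equals column 11 of H (binary 1011), so error is at position 11.
Correct: flip bit 11 of r = 101010001100001 to get c = 101010001110001.


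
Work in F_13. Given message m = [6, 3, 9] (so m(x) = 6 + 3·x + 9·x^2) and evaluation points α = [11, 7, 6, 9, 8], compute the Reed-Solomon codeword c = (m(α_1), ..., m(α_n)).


c = [10, 0, 10, 8, 8]

Message polynomial: m(x) = 6 + 3·x + 9·x^2 (mod 13).
For each evaluation point α_i, compute m(α_i) mod 13:
  α_1 = 11: Horner steps 9 → 11 → 10, so m(11) = 10.
  α_2 = 7: Horner steps 9 → 1 → 0, so m(7) = 0.
  α_3 = 6: Horner steps 9 → 5 → 10, so m(6) = 10.
  α_4 = 9: Horner steps 9 → 6 → 8, so m(9) = 8.
  α_5 = 8: Horner steps 9 → 10 → 8, so m(8) = 8.
Codeword c = [10, 0, 10, 8, 8] ∈ F_13^5.


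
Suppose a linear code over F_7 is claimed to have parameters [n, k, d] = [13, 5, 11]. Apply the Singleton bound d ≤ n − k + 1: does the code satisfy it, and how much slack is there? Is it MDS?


Singleton RHS = n − k + 1 = 9, slack = -2, bound violated (no such code; not MDS).

Singleton bound: d ≤ n − k + 1.
Here n = 13, k = 5, so n − k + 1 = 9.
Given d = 11, check d ≤ 9: NO.
Slack = (n − k + 1) − d = -2.
The slack is negative: d = 11 exceeds n − k + 1 = 9 by 2, so the Singleton bound is violated and no linear [13, 5, 11]_7 code can exist. In particular it is not MDS (MDS requires d = n − k + 1 exactly).
Description: the claimed parameters are [13, 5, 11]_7; such a code would be impossible (violates the Singleton bound).


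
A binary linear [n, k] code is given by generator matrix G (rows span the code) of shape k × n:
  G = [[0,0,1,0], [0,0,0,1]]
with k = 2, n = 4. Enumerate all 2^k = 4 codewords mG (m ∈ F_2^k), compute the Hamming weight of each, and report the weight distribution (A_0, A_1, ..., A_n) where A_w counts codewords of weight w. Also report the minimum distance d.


Weight distribution: A_0 = 1, A_1 = 2, A_2 = 1. Minimum distance d = 1.

Enumerate all 2^2 = 4 messages m ∈ F_2^2.
For each, compute codeword c = mG in F_2^4, then tally its weight.
  m = 00 → c = 0000, weight = 0.
  m = 10 → c = 0010, weight = 1.
  m = 01 → c = 0001, weight = 1.
  m = 11 → c = 0011, weight = 2.
Tally weights:
  weight 0: 1 codewords.
  weight 1: 2 codewords.
  weight 2: 1 codewords.
Minimum distance d = smallest w > 0 with A_w > 0 = 1.
Sanity: Σ A_w = 4 = 2^2 = 4 ✓.


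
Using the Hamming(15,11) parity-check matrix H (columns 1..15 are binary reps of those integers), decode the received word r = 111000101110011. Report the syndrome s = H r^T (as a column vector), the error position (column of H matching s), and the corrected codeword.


s = (1, 1, 1, 0)^T, error position = 14, corrected codeword c = 111000101110001

Compute s = H r^T mod 2 one row at a time:
  s_1 = 0 + 1 + 1 + 1 + 0 + 0 + 1 + 1 = 5 ≡ 1 (mod 2).
  s_2 = 0 + 0 + 0 + 1 + 0 + 0 + 1 + 1 = 3 ≡ 1 (mod 2).
  s_3 = 1 + 1 + 0 + 1 + 1 + 1 + 1 + 1 = 7 ≡ 1 (mod 2).
  s_4 = 1 + 1 + 0 + 1 + 1 + 1 + 0 + 1 = 6 ≡ 0 (mod 2).
s = (1, 1, 1, 0)^T — this equals column 14 of H (binary 1110), so error is at position 14.
Correct: flip bit 14 of r = 111000101110011 to get c = 111000101110001.


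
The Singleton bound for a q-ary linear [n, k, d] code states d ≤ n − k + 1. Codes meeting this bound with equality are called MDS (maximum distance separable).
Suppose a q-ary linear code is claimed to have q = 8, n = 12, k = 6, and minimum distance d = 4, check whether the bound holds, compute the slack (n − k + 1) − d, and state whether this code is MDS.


Singleton RHS = n − k + 1 = 7, slack = 3, bound satisfied, not MDS.

Singleton bound: d ≤ n − k + 1.
Here n = 12, k = 6, so n − k + 1 = 7.
Given d = 4, check d ≤ 7: YES.
Slack = (n − k + 1) − d = 3.
The code is NOT MDS (slack = 3 > 0).
Description: the claimed parameters are [12, 6, 4]_8; such a code would be non-MDS.


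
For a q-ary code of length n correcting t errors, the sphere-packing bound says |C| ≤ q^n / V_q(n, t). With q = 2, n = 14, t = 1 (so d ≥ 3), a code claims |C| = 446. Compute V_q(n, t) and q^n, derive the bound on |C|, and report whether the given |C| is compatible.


V_q(n, t) = 15, q^n = 16384, Hamming bound = 1092, |C| = 446 ≤ bound (satisfied).

Step 1: Compute V_q(n, t) = Σ_{j=0}^1 C(n, j) (q−1)^j.
  j = 0: C(14,0)·(1)^0 = 1·1 = 1.
  j = 1: C(14,1)·(1)^1 = 14·1 = 14.
  V_q(n, t) = 1 + 14 = 15.
Step 2: q^n = 2^14 = 16384.
Step 3: Hamming bound ⌊q^n / V_q(n,t)⌋ = ⌊16384/15⌋ = 1092.
Step 4: Compare |C| = 446 to 1092: satisfied.
The claimed |C| lies below the Hamming bound.


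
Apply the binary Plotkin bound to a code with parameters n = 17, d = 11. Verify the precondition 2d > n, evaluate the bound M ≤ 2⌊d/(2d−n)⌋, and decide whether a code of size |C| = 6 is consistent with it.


Plotkin bound M ≤ 4; given |C| = 6 > bound (violated).

Check applicability: 2d = 22, n = 17.
2d − n = 5 > 0, so Plotkin applies.
Compute d/(2d−n) = 11/5 ≈ 2.2000.
⌊d/(2d−n)⌋ = 2.
Plotkin bound: M ≤ 2·2 = 4.
Given |C| = 6, check: VIOLATED.
This |C| is above the Plotkin bound, so no binary code with n = 17, d = 11 and 6 codewords exists.


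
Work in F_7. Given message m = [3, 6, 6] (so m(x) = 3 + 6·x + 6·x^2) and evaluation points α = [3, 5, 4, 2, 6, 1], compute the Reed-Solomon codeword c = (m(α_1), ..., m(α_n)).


c = [5, 1, 4, 4, 3, 1]

Message polynomial: m(x) = 3 + 6·x + 6·x^2 (mod 7).
For each evaluation point α_i, compute m(α_i) mod 7:
  α_1 = 3: Horner steps 6 → 3 → 5, so m(3) = 5.
  α_2 = 5: Horner steps 6 → 1 → 1, so m(5) = 1.
  α_3 = 4: Horner steps 6 → 2 → 4, so m(4) = 4.
  α_4 = 2: Horner steps 6 → 4 → 4, so m(2) = 4.
  α_5 = 6: Horner steps 6 → 0 → 3, so m(6) = 3.
  α_6 = 1: Horner steps 6 → 5 → 1, so m(1) = 1.
Codeword c = [5, 1, 4, 4, 3, 1] ∈ F_7^6.


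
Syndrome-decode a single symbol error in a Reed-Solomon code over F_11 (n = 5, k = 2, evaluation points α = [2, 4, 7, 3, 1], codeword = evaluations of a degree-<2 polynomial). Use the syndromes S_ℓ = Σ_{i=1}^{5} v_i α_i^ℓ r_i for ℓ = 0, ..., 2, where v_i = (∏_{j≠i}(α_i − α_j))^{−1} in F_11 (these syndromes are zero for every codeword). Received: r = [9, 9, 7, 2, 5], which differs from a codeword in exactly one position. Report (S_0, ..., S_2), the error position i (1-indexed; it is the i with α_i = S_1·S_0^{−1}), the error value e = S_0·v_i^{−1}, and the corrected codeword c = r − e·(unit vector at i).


S = (9, 3, 1), error at position 2, error magnitude e = 3, c = [9, 6, 7, 2, 5].

Step 1: column multipliers v_i = (∏_{j≠i}(α_i − α_j))^{−1} mod 11.
  i = 1 (α = 2): (2−4)(2−7)(2−3)(2−1) = (−2)·(−5)·(−1)·1 = −10 ≡ 1, so v_1 = 1^{−1} = 1 (mod 11).
  i = 2 (α = 4): (4−2)(4−7)(4−3)(4−1) = 2·(−3)·1·3 = −18 ≡ 4, so v_2 = 4^{−1} = 3 (mod 11).
  i = 3 (α = 7): (7−2)(7−4)(7−3)(7−1) = 5·3·4·6 = 360 ≡ 8, so v_3 = 8^{−1} = 7 (mod 11).
  i = 4 (α = 3): (3−2)(3−4)(3−7)(3−1) = 1·(−1)·(−4)·2 = 8 ≡ 8, so v_4 = 8^{−1} = 7 (mod 11).
  i = 5 (α = 1): (1−2)(1−4)(1−7)(1−3) = (−1)·(−3)·(−6)·(−2) = 36 ≡ 3, so v_5 = 3^{−1} = 4 (mod 11).
  v = [1, 3, 7, 7, 4].
Step 2: syndromes of r = [9, 9, 7, 2, 5] (all sums mod 11).
  S_0 = Σ v_i r_i = 1·9 + 3·9 + 7·7 + 7·2 + 4·5 = 119 ≡ 9.
  S_1 = Σ v_i α_i r_i = 1·2·9 + 3·4·9 + 7·7·7 + 7·3·2 + 4·1·5 = 531 ≡ 3.
  α_i^2 mod 11 = [4, 5, 5, 9, 1].
  S_2 = Σ v_i α_i^2 r_i = 1·4·9 + 3·5·9 + 7·5·7 + 7·9·2 + 4·1·5 = 562 ≡ 1.
  S = (9, 3, 1) ≠ 0, so r is not a codeword (an error is present).
Step 3: locate the error. For a single error e at position i, S_ℓ = v_i·e·α_i^ℓ, so α_err = S_1/S_0.
  S_0^{−1} = 9^{−1} = 5 (mod 11), so α_err = 3·5 = 15 ≡ 4 = α_2. Error position i = 2.
  Consistency check: S_2/S_1 = 1·4 = 4 ≡ 4 = α_err ✓ (single-error assumption holds).
Step 4: error magnitude e = S_0/v_2 = S_0·∏_{j≠2}(α_2 − α_j) = 9·4 = 36 ≡ 3 (mod 11).
Step 5: correct position 2: c_2 = r_2 − e = 9 − 3 ≡ 6 (mod 11). Hence c = [9, 6, 7, 2, 5].
  Check: interpolating c through the α_i gives m(x) = 1 + 4·x (degree < 2) with m(α_i) = c_i for every i, so c is indeed a codeword.


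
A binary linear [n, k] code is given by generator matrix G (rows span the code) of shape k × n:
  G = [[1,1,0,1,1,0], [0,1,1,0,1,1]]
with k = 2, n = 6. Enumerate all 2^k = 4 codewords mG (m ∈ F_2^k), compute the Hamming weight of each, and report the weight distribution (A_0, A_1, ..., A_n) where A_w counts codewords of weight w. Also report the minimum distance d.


Weight distribution: A_0 = 1, A_4 = 3. Minimum distance d = 4.

Enumerate all 2^2 = 4 messages m ∈ F_2^2.
For each, compute codeword c = mG in F_2^6, then tally its weight.
  m = 00 → c = 000000, weight = 0.
  m = 10 → c = 110110, weight = 4.
  m = 01 → c = 011011, weight = 4.
  m = 11 → c = 101101, weight = 4.
Tally weights:
  weight 0: 1 codewords.
  weight 4: 3 codewords.
Minimum distance d = smallest w > 0 with A_w > 0 = 4.
Sanity: Σ A_w = 4 = 2^2 = 4 ✓.


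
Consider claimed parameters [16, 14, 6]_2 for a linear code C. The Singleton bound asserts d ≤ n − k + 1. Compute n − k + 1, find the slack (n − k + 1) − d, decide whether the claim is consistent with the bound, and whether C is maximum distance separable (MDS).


Singleton RHS = n − k + 1 = 3, slack = -3, bound violated (no such code; not MDS).

Singleton bound: d ≤ n − k + 1.
Here n = 16, k = 14, so n − k + 1 = 3.
Given d = 6, check d ≤ 3: NO.
Slack = (n − k + 1) − d = -3.
The slack is negative: d = 6 exceeds n − k + 1 = 3 by 3, so the Singleton bound is violated and no linear [16, 14, 6]_2 code can exist. In particular it is not MDS (MDS requires d = n − k + 1 exactly).
Description: the claimed parameters are [16, 14, 6]_2; such a code would be impossible (violates the Singleton bound).


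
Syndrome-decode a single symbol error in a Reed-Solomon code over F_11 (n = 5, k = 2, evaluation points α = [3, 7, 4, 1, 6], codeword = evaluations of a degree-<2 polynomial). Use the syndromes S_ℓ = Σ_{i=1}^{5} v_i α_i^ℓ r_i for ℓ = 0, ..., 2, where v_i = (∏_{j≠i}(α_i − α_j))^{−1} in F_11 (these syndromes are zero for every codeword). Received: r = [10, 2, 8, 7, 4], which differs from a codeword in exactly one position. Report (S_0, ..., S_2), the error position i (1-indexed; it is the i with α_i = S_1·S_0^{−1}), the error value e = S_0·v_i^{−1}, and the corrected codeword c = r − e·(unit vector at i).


S = (1, 1, 1), error at position 4, error magnitude e = 4, c = [10, 2, 8, 3, 4].

Step 1: column multipliers v_i = (∏_{j≠i}(α_i − α_j))^{−1} mod 11.
  i = 1 (α = 3): (3−7)(3−4)(3−1)(3−6) = (−4)·(−1)·2·(−3) = −24 ≡ 9, so v_1 = 9^{−1} = 5 (mod 11).
  i = 2 (α = 7): (7−3)(7−4)(7−1)(7−6) = 4·3·6·1 = 72 ≡ 6, so v_2 = 6^{−1} = 2 (mod 11).
  i = 3 (α = 4): (4−3)(4−7)(4−1)(4−6) = 1·(−3)·3·(−2) = 18 ≡ 7, so v_3 = 7^{−1} = 8 (mod 11).
  i = 4 (α = 1): (1−3)(1−7)(1−4)(1−6) = (−2)·(−6)·(−3)·(−5) = 180 ≡ 4, so v_4 = 4^{−1} = 3 (mod 11).
  i = 5 (α = 6): (6−3)(6−7)(6−4)(6−1) = 3·(−1)·2·5 = −30 ≡ 3, so v_5 = 3^{−1} = 4 (mod 11).
  v = [5, 2, 8, 3, 4].
Step 2: syndromes of r = [10, 2, 8, 7, 4] (all sums mod 11).
  S_0 = Σ v_i r_i = 5·10 + 2·2 + 8·8 + 3·7 + 4·4 = 155 ≡ 1.
  S_1 = Σ v_i α_i r_i = 5·3·10 + 2·7·2 + 8·4·8 + 3·1·7 + 4·6·4 = 551 ≡ 1.
  α_i^2 mod 11 = [9, 5, 5, 1, 3].
  S_2 = Σ v_i α_i^2 r_i = 5·9·10 + 2·5·2 + 8·5·8 + 3·1·7 + 4·3·4 = 859 ≡ 1.
  S = (1, 1, 1) ≠ 0, so r is not a codeword (an error is present).
Step 3: locate the error. For a single error e at position i, S_ℓ = v_i·e·α_i^ℓ, so α_err = S_1/S_0.
  S_0^{−1} = 1^{−1} = 1 (mod 11), so α_err = 1·1 = 1 ≡ 1 = α_4. Error position i = 4.
  Consistency check: S_2/S_1 = 1·1 = 1 ≡ 1 = α_err ✓ (single-error assumption holds).
Step 4: error magnitude e = S_0/v_4 = S_0·∏_{j≠4}(α_4 − α_j) = 1·4 = 4 ≡ 4 (mod 11).
Step 5: correct position 4: c_4 = r_4 − e = 7 − 4 ≡ 3 (mod 11). Hence c = [10, 2, 8, 3, 4].
  Check: interpolating c through the α_i gives m(x) = 5 + 9·x (degree < 2) with m(α_i) = c_i for every i, so c is indeed a codeword.


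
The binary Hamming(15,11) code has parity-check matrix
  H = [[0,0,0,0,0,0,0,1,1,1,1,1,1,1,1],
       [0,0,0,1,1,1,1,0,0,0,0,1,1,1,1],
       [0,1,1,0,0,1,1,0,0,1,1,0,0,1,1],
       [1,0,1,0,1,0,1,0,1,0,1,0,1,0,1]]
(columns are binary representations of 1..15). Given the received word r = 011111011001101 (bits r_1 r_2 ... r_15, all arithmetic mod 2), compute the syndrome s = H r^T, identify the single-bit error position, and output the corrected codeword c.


s = (1, 0, 0, 1)^T, error position = 9, corrected codeword c = 011111010001101

Compute s = H r^T mod 2 one row at a time:
  s_1 = 1 + 1 + 0 + 0 + 1 + 1 + 0 + 1 = 5 ≡ 1 (mod 2).
  s_2 = 1 + 1 + 1 + 0 + 1 + 1 + 0 + 1 = 6 ≡ 0 (mod 2).
  s_3 = 1 + 1 + 1 + 0 + 0 + 0 + 0 + 1 = 4 ≡ 0 (mod 2).
  s_4 = 0 + 1 + 1 + 0 + 1 + 0 + 1 + 1 = 5 ≡ 1 (mod 2).
s = (1, 0, 0, 1)^T — this equals column 9 of H (binary 1001), so error is at position 9.
Correct: flip bit 9 of r = 011111011001101 to get c = 011111010001101.


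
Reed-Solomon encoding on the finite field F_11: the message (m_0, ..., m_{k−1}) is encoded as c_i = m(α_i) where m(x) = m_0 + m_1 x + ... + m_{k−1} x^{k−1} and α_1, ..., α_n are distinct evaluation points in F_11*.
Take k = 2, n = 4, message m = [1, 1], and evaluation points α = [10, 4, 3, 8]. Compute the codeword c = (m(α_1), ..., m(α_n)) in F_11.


c = [0, 5, 4, 9]

Message polynomial: m(x) = 1 + 1·x (mod 11).
For each evaluation point α_i, compute m(α_i) mod 11:
  α_1 = 10: Horner steps 1 → 0, so m(10) = 0.
  α_2 = 4: Horner steps 1 → 5, so m(4) = 5.
  α_3 = 3: Horner steps 1 → 4, so m(3) = 4.
  α_4 = 8: Horner steps 1 → 9, so m(8) = 9.
Codeword c = [0, 5, 4, 9] ∈ F_11^4.


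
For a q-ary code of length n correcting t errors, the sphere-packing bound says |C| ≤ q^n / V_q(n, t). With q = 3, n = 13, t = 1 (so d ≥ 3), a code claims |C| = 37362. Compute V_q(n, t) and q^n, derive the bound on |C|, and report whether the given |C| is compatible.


V_q(n, t) = 27, q^n = 1594323, Hamming bound = 59049, |C| = 37362 ≤ bound (satisfied).

Step 1: Compute V_q(n, t) = Σ_{j=0}^1 C(n, j) (q−1)^j.
  j = 0: C(13,0)·(2)^0 = 1·1 = 1.
  j = 1: C(13,1)·(2)^1 = 13·2 = 26.
  V_q(n, t) = 1 + 26 = 27.
Step 2: q^n = 3^13 = 1594323.
Step 3: Hamming bound ⌊q^n / V_q(n,t)⌋ = ⌊1594323/27⌋ = 59049.
Step 4: Compare |C| = 37362 to 59049: satisfied.
The claimed |C| lies below the Hamming bound.


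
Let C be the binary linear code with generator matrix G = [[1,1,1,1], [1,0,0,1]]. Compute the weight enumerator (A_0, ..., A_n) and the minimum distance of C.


Weight distribution: A_0 = 1, A_2 = 2, A_4 = 1. Minimum distance d = 2.

Enumerate all 2^2 = 4 messages m ∈ F_2^2.
For each, compute codeword c = mG in F_2^4, then tally its weight.
  m = 00 → c = 0000, weight = 0.
  m = 10 → c = 1111, weight = 4.
  m = 01 → c = 1001, weight = 2.
  m = 11 → c = 0110, weight = 2.
Tally weights:
  weight 0: 1 codewords.
  weight 2: 2 codewords.
  weight 4: 1 codewords.
Minimum distance d = smallest w > 0 with A_w > 0 = 2.
Sanity: Σ A_w = 4 = 2^2 = 4 ✓.


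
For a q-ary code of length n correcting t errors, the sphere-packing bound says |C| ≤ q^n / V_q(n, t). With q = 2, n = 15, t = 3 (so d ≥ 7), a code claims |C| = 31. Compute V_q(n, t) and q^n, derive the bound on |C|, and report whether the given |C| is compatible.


V_q(n, t) = 576, q^n = 32768, Hamming bound = 56, |C| = 31 ≤ bound (satisfied).

Step 1: Compute V_q(n, t) = Σ_{j=0}^3 C(n, j) (q−1)^j.
  j = 0: C(15,0)·(1)^0 = 1·1 = 1.
  j = 1: C(15,1)·(1)^1 = 15·1 = 15.
  j = 2: C(15,2)·(1)^2 = 105·1 = 105.
  j = 3: C(15,3)·(1)^3 = 455·1 = 455.
  V_q(n, t) = 1 + 15 + 105 + 455 = 576.
Step 2: q^n = 2^15 = 32768.
Step 3: Hamming bound ⌊q^n / V_q(n,t)⌋ = ⌊32768/576⌋ = 56.
Step 4: Compare |C| = 31 to 56: satisfied.
The claimed |C| lies below the Hamming bound.


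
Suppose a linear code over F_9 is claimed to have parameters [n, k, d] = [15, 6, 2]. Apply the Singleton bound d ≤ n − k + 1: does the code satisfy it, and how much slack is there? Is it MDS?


Singleton RHS = n − k + 1 = 10, slack = 8, bound satisfied, not MDS.

Singleton bound: d ≤ n − k + 1.
Here n = 15, k = 6, so n − k + 1 = 10.
Given d = 2, check d ≤ 10: YES.
Slack = (n − k + 1) − d = 8.
The code is NOT MDS (slack = 8 > 0).
Description: the claimed parameters are [15, 6, 2]_9; such a code would be non-MDS.


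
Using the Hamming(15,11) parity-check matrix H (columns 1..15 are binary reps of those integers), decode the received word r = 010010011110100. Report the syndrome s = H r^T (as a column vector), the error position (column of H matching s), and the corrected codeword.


s = (1, 0, 1, 0)^T, error position = 10, corrected codeword c = 010010011010100

Compute s = H r^T mod 2 one row at a time:
  s_1 = 1 + 1 + 1 + 1 + 0 + 1 + 0 + 0 = 5 ≡ 1 (mod 2).
  s_2 = 0 + 1 + 0 + 0 + 0 + 1 + 0 + 0 = 2 ≡ 0 (mod 2).
  s_3 = 1 + 0 + 0 + 0 + 1 + 1 + 0 + 0 = 3 ≡ 1 (mod 2).
  s_4 = 0 + 0 + 1 + 0 + 1 + 1 + 1 + 0 = 4 ≡ 0 (mod 2).
s = (1, 0, 1, 0)^T — this equals column 10 of H (binary 1010), so error is at position 10.
Correct: flip bit 10 of r = 010010011110100 to get c = 010010011010100.


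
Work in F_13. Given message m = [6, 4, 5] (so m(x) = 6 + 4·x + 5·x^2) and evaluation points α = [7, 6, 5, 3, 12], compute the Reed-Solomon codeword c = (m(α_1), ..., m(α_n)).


c = [6, 2, 8, 11, 7]

Message polynomial: m(x) = 6 + 4·x + 5·x^2 (mod 13).
For each evaluation point α_i, compute m(α_i) mod 13:
  α_1 = 7: Horner steps 5 → 0 → 6, so m(7) = 6.
  α_2 = 6: Horner steps 5 → 8 → 2, so m(6) = 2.
  α_3 = 5: Horner steps 5 → 3 → 8, so m(5) = 8.
  α_4 = 3: Horner steps 5 → 6 → 11, so m(3) = 11.
  α_5 = 12: Horner steps 5 → 12 → 7, so m(12) = 7.
Codeword c = [6, 2, 8, 11, 7] ∈ F_13^5.


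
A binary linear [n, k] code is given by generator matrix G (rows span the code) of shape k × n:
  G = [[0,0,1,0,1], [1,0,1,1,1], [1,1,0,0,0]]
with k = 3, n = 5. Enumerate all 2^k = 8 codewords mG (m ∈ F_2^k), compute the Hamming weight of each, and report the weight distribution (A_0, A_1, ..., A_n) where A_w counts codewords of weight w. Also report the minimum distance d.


Weight distribution: A_0 = 1, A_2 = 4, A_4 = 3. Minimum distance d = 2.

Enumerate all 2^3 = 8 messages m ∈ F_2^3.
For each, compute codeword c = mG in F_2^5, then tally its weight.
  m = 000 → c = 00000, weight = 0.
  m = 100 → c = 00101, weight = 2.
  m = 010 → c = 10111, weight = 4.
  m = 110 → c = 10010, weight = 2.
  m = 001 → c = 11000, weight = 2.
  m = 101 → c = 11101, weight = 4.
  m = 011 → c = 01111, weight = 4.
  m = 111 → c = 01010, weight = 2.
Tally weights:
  weight 0: 1 codewords.
  weight 2: 4 codewords.
  weight 4: 3 codewords.
Minimum distance d = smallest w > 0 with A_w > 0 = 2.
Sanity: Σ A_w = 8 = 2^3 = 8 ✓.


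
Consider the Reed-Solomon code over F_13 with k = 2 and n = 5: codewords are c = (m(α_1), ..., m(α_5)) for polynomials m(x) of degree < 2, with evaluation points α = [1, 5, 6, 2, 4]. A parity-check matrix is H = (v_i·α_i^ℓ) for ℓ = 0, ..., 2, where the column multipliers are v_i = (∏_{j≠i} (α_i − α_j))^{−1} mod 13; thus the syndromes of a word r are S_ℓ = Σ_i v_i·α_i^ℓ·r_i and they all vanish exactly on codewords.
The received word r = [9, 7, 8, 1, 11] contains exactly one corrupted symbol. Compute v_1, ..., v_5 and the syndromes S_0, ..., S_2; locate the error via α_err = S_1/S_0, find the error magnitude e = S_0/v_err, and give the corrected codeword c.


S = (4, 7, 9), error at position 2, error magnitude e = 4, c = [9, 3, 8, 1, 11].

Step 1: column multipliers v_i = (∏_{j≠i}(α_i − α_j))^{−1} mod 13.
  i = 1 (α = 1): (1−5)(1−6)(1−2)(1−4) = (−4)·(−5)·(−1)·(−3) = 60 ≡ 8, so v_1 = 8^{−1} = 5 (mod 13).
  i = 2 (α = 5): (5−1)(5−6)(5−2)(5−4) = 4·(−1)·3·1 = −12 ≡ 1, so v_2 = 1^{−1} = 1 (mod 13).
  i = 3 (α = 6): (6−1)(6−5)(6−2)(6−4) = 5·1·4·2 = 40 ≡ 1, so v_3 = 1^{−1} = 1 (mod 13).
  i = 4 (α = 2): (2−1)(2−5)(2−6)(2−4) = 1·(−3)·(−4)·(−2) = −24 ≡ 2, so v_4 = 2^{−1} = 7 (mod 13).
  i = 5 (α = 4): (4−1)(4−5)(4−6)(4−2) = 3·(−1)·(−2)·2 = 12 ≡ 12, so v_5 = 12^{−1} = 12 (mod 13).
  v = [5, 1, 1, 7, 12].
Step 2: syndromes of r = [9, 7, 8, 1, 11] (all sums mod 13).
  S_0 = Σ v_i r_i = 5·9 + 1·7 + 1·8 + 7·1 + 12·11 = 199 ≡ 4.
  S_1 = Σ v_i α_i r_i = 5·1·9 + 1·5·7 + 1·6·8 + 7·2·1 + 12·4·11 = 670 ≡ 7.
  α_i^2 mod 13 = [1, 12, 10, 4, 3].
  S_2 = Σ v_i α_i^2 r_i = 5·1·9 + 1·12·7 + 1·10·8 + 7·4·1 + 12·3·11 = 633 ≡ 9.
  S = (4, 7, 9) ≠ 0, so r is not a codeword (an error is present).
Step 3: locate the error. For a single error e at position i, S_ℓ = v_i·e·α_i^ℓ, so α_err = S_1/S_0.
  S_0^{−1} = 4^{−1} = 10 (mod 13), so α_err = 7·10 = 70 ≡ 5 = α_2. Error position i = 2.
  Consistency check: S_2/S_1 = 9·2 = 18 ≡ 5 = α_err ✓ (single-error assumption holds).
Step 4: error magnitude e = S_0/v_2 = S_0·∏_{j≠2}(α_2 − α_j) = 4·1 = 4 ≡ 4 (mod 13).
Step 5: correct position 2: c_2 = r_2 − e = 7 − 4 ≡ 3 (mod 13). Hence c = [9, 3, 8, 1, 11].
  Check: interpolating c through the α_i gives m(x) = 4 + 5·x (degree < 2) with m(α_i) = c_i for every i, so c is indeed a codeword.


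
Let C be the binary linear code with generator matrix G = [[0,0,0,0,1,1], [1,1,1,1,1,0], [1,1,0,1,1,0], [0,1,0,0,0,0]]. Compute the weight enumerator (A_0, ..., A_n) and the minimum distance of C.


Weight distribution: A_0 = 1, A_1 = 2, A_2 = 2, A_3 = 4, A_4 = 5, A_5 = 2. Minimum distance d = 1.

Enumerate all 2^4 = 16 messages m ∈ F_2^4.
For each, compute codeword c = mG in F_2^6, then tally its weight.
  m = 0000 → c = 000000, weight = 0.
  m = 1000 → c = 000011, weight = 2.
  m = 0100 → c = 111110, weight = 5.
  m = 1100 → c = 111101, weight = 5.
  m = 0010 → c = 110110, weight = 4.
  m = 1010 → c = 110101, weight = 4.
  m = 0110 → c = 001000, weight = 1.
  m = 1110 → c = 001011, weight = 3.
  m = 0001 → c = 010000, weight = 1.
  m = 1001 → c = 010011, weight = 3.
  m = 0101 → c = 101110, weight = 4.
  m = 1101 → c = 101101, weight = 4.
  m = 0011 → c = 100110, weight = 3.
  m = 1011 → c = 100101, weight = 3.
  m = 0111 → c = 011000, weight = 2.
  m = 1111 → c = 011011, weight = 4.
Tally weights:
  weight 0: 1 codewords.
  weight 1: 2 codewords.
  weight 2: 2 codewords.
  weight 3: 4 codewords.
  weight 4: 5 codewords.
  weight 5: 2 codewords.
Minimum distance d = smallest w > 0 with A_w > 0 = 1.
Sanity: Σ A_w = 16 = 2^4 = 16 ✓.


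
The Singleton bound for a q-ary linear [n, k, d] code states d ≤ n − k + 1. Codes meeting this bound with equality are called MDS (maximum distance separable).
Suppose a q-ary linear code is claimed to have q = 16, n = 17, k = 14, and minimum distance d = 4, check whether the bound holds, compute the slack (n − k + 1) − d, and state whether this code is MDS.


Singleton RHS = n − k + 1 = 4, slack = 0, bound satisfied, MDS.

Singleton bound: d ≤ n − k + 1.
Here n = 17, k = 14, so n − k + 1 = 4.
Given d = 4, check d ≤ 4: YES.
Slack = (n − k + 1) − d = 0.
The code is MDS (slack = 0).
Description: the claimed parameters are [17, 14, 4]_16; such a code would be MDS (meets Singleton bound).


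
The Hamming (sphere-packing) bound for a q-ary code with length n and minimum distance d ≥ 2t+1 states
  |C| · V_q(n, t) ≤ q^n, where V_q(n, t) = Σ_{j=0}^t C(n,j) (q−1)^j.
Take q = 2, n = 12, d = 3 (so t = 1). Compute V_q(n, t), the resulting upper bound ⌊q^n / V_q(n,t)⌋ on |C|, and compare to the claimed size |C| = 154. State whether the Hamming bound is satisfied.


V_q(n, t) = 13, q^n = 4096, Hamming bound = 315, |C| = 154 ≤ bound (satisfied).

Step 1: Compute V_q(n, t) = Σ_{j=0}^1 C(n, j) (q−1)^j.
  j = 0: C(12,0)·(1)^0 = 1·1 = 1.
  j = 1: C(12,1)·(1)^1 = 12·1 = 12.
  V_q(n, t) = 1 + 12 = 13.
Step 2: q^n = 2^12 = 4096.
Step 3: Hamming bound ⌊q^n / V_q(n,t)⌋ = ⌊4096/13⌋ = 315.
Step 4: Compare |C| = 154 to 315: satisfied.
The claimed |C| lies below the Hamming bound.


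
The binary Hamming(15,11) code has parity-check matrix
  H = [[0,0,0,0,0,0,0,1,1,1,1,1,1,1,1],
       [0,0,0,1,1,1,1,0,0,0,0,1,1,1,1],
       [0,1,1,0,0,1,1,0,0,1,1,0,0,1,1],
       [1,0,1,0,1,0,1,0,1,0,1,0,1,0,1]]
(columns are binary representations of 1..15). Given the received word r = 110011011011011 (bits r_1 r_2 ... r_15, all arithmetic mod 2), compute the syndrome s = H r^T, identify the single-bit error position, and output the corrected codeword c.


s = (0, 1, 1, 1)^T, error position = 7, corrected codeword c = 110011111011011

Compute s = H r^T mod 2 one row at a time:
  s_1 = 1 + 1 + 0 + 1 + 1 + 0 + 1 + 1 = 6 ≡ 0 (mod 2).
  s_2 = 0 + 1 + 1 + 0 + 1 + 0 + 1 + 1 = 5 ≡ 1 (mod 2).
  s_3 = 1 + 0 + 1 + 0 + 0 + 1 + 1 + 1 = 5 ≡ 1 (mod 2).
  s_4 = 1 + 0 + 1 + 0 + 1 + 1 + 0 + 1 = 5 ≡ 1 (mod 2).
s = (0, 1, 1, 1)^T — this equals column 7 of H (binary 0111), so error is at position 7.
Correct: flip bit 7 of r = 110011011011011 to get c = 110011111011011.


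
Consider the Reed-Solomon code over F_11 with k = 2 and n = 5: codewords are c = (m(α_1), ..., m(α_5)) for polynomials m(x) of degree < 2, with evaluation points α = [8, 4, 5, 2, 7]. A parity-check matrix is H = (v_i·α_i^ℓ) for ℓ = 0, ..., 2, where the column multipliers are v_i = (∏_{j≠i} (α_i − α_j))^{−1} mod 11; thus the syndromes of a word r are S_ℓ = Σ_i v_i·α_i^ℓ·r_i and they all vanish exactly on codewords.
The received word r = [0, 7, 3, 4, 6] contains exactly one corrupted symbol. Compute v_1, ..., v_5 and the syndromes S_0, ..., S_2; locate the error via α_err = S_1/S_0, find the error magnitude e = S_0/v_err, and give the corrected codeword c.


S = (7, 1, 8), error at position 1, error magnitude e = 9, c = [2, 7, 3, 4, 6].

Step 1: column multipliers v_i = (∏_{j≠i}(α_i − α_j))^{−1} mod 11.
  i = 1 (α = 8): (8−4)(8−5)(8−2)(8−7) = 4·3·6·1 = 72 ≡ 6, so v_1 = 6^{−1} = 2 (mod 11).
  i = 2 (α = 4): (4−8)(4−5)(4−2)(4−7) = (−4)·(−1)·2·(−3) = −24 ≡ 9, so v_2 = 9^{−1} = 5 (mod 11).
  i = 3 (α = 5): (5−8)(5−4)(5−2)(5−7) = (−3)·1·3·(−2) = 18 ≡ 7, so v_3 = 7^{−1} = 8 (mod 11).
  i = 4 (α = 2): (2−8)(2−4)(2−5)(2−7) = (−6)·(−2)·(−3)·(−5) = 180 ≡ 4, so v_4 = 4^{−1} = 3 (mod 11).
  i = 5 (α = 7): (7−8)(7−4)(7−5)(7−2) = (−1)·3·2·5 = −30 ≡ 3, so v_5 = 3^{−1} = 4 (mod 11).
  v = [2, 5, 8, 3, 4].
Step 2: syndromes of r = [0, 7, 3, 4, 6] (all sums mod 11).
  S_0 = Σ v_i r_i = 2·0 + 5·7 + 8·3 + 3·4 + 4·6 = 95 ≡ 7.
  S_1 = Σ v_i α_i r_i = 2·8·0 + 5·4·7 + 8·5·3 + 3·2·4 + 4·7·6 = 452 ≡ 1.
  α_i^2 mod 11 = [9, 5, 3, 4, 5].
  S_2 = Σ v_i α_i^2 r_i = 2·9·0 + 5·5·7 + 8·3·3 + 3·4·4 + 4·5·6 = 415 ≡ 8.
  S = (7, 1, 8) ≠ 0, so r is not a codeword (an error is present).
Step 3: locate the error. For a single error e at position i, S_ℓ = v_i·e·α_i^ℓ, so α_err = S_1/S_0.
  S_0^{−1} = 7^{−1} = 8 (mod 11), so α_err = 1·8 = 8 ≡ 8 = α_1. Error position i = 1.
  Consistency check: S_2/S_1 = 8·1 = 8 ≡ 8 = α_err ✓ (single-error assumption holds).
Step 4: error magnitude e = S_0/v_1 = S_0·∏_{j≠1}(α_1 − α_j) = 7·6 = 42 ≡ 9 (mod 11).
Step 5: correct position 1: c_1 = r_1 − e = 0 − 9 ≡ 2 (mod 11). Hence c = [2, 7, 3, 4, 6].
  Check: interpolating c through the α_i gives m(x) = 1 + 7·x (degree < 2) with m(α_i) = c_i for every i, so c is indeed a codeword.


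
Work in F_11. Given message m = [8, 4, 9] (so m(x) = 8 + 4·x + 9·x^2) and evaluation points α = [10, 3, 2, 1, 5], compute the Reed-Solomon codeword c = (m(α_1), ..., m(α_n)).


c = [2, 2, 8, 10, 0]

Message polynomial: m(x) = 8 + 4·x + 9·x^2 (mod 11).
For each evaluation point α_i, compute m(α_i) mod 11:
  α_1 = 10: Horner steps 9 → 6 → 2, so m(10) = 2.
  α_2 = 3: Horner steps 9 → 9 → 2, so m(3) = 2.
  α_3 = 2: Horner steps 9 → 0 → 8, so m(2) = 8.
  α_4 = 1: Horner steps 9 → 2 → 10, so m(1) = 10.
  α_5 = 5: Horner steps 9 → 5 → 0, so m(5) = 0.
Codeword c = [2, 2, 8, 10, 0] ∈ F_11^5.


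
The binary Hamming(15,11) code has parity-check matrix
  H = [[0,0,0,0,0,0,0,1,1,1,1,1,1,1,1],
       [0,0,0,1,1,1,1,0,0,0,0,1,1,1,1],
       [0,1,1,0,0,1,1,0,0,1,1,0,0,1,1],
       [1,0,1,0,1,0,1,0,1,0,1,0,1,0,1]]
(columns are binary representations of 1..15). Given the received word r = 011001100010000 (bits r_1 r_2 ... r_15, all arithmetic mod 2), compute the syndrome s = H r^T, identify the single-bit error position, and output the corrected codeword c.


s = (1, 0, 1, 1)^T, error position = 11, corrected codeword c = 011001100000000

Compute s = H r^T mod 2 one row at a time:
  s_1 = 0 + 0 + 0 + 1 + 0 + 0 + 0 + 0 = 1 ≡ 1 (mod 2).
  s_2 = 0 + 0 + 1 + 1 + 0 + 0 + 0 + 0 = 2 ≡ 0 (mod 2).
  s_3 = 1 + 1 + 1 + 1 + 0 + 1 + 0 + 0 = 5 ≡ 1 (mod 2).
  s_4 = 0 + 1 + 0 + 1 + 0 + 1 + 0 + 0 = 3 ≡ 1 (mod 2).
s = (1, 0, 1, 1)^T — this equals column 11 of H (binary 1011), so error is at position 11.
Correct: flip bit 11 of r = 011001100010000 to get c = 011001100000000.


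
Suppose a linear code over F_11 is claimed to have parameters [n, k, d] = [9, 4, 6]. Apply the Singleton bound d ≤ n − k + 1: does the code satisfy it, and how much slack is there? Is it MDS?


Singleton RHS = n − k + 1 = 6, slack = 0, bound satisfied, MDS.

Singleton bound: d ≤ n − k + 1.
Here n = 9, k = 4, so n − k + 1 = 6.
Given d = 6, check d ≤ 6: YES.
Slack = (n − k + 1) − d = 0.
The code is MDS (slack = 0).
Description: the claimed parameters are [9, 4, 6]_11; such a code would be MDS (meets Singleton bound).


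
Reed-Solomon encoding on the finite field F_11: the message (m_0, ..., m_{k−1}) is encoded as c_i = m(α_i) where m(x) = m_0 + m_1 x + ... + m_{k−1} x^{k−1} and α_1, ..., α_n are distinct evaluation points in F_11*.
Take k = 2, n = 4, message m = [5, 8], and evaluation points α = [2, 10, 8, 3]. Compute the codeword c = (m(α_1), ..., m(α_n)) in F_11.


c = [10, 8, 3, 7]

Message polynomial: m(x) = 5 + 8·x (mod 11).
For each evaluation point α_i, compute m(α_i) mod 11:
  α_1 = 2: Horner steps 8 → 10, so m(2) = 10.
  α_2 = 10: Horner steps 8 → 8, so m(10) = 8.
  α_3 = 8: Horner steps 8 → 3, so m(8) = 3.
  α_4 = 3: Horner steps 8 → 7, so m(3) = 7.
Codeword c = [10, 8, 3, 7] ∈ F_11^4.


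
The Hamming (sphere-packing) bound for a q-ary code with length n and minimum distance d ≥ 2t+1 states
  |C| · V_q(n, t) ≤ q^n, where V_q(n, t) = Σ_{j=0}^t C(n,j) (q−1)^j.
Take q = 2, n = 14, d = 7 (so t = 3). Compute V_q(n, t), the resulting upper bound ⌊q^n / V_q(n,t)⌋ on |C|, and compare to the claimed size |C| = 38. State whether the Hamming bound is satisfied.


V_q(n, t) = 470, q^n = 16384, Hamming bound = 34, |C| = 38 > bound (violated).

Step 1: Compute V_q(n, t) = Σ_{j=0}^3 C(n, j) (q−1)^j.
  j = 0: C(14,0)·(1)^0 = 1·1 = 1.
  j = 1: C(14,1)·(1)^1 = 14·1 = 14.
  j = 2: C(14,2)·(1)^2 = 91·1 = 91.
  j = 3: C(14,3)·(1)^3 = 364·1 = 364.
  V_q(n, t) = 1 + 14 + 91 + 364 = 470.
Step 2: q^n = 2^14 = 16384.
Step 3: Hamming bound ⌊q^n / V_q(n,t)⌋ = ⌊16384/470⌋ = 34.
Step 4: Compare |C| = 38 to 34: violated.
The claimed |C| lies above the Hamming bound, so no 2-ary code of length 14 with d ≥ 7 can have 38 codewords.


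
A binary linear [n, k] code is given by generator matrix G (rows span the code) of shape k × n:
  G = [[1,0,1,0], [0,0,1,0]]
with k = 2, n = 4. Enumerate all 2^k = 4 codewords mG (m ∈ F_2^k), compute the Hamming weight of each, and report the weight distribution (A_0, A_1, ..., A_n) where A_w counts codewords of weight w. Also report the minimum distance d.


Weight distribution: A_0 = 1, A_1 = 2, A_2 = 1. Minimum distance d = 1.

Enumerate all 2^2 = 4 messages m ∈ F_2^2.
For each, compute codeword c = mG in F_2^4, then tally its weight.
  m = 00 → c = 0000, weight = 0.
  m = 10 → c = 1010, weight = 2.
  m = 01 → c = 0010, weight = 1.
  m = 11 → c = 1000, weight = 1.
Tally weights:
  weight 0: 1 codewords.
  weight 1: 2 codewords.
  weight 2: 1 codewords.
Minimum distance d = smallest w > 0 with A_w > 0 = 1.
Sanity: Σ A_w = 4 = 2^2 = 4 ✓.


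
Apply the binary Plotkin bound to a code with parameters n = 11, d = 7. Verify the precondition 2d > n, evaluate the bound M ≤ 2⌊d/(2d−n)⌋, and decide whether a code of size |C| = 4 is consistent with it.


Plotkin bound M ≤ 4; given |C| = 4 ≤ bound (satisfied).

Check applicability: 2d = 14, n = 11.
2d − n = 3 > 0, so Plotkin applies.
Compute d/(2d−n) = 7/3 ≈ 2.3333.
⌊d/(2d−n)⌋ = 2.
Plotkin bound: M ≤ 2·2 = 4.
Given |C| = 4, check: satisfied.
This |C| is at the Plotkin bound.


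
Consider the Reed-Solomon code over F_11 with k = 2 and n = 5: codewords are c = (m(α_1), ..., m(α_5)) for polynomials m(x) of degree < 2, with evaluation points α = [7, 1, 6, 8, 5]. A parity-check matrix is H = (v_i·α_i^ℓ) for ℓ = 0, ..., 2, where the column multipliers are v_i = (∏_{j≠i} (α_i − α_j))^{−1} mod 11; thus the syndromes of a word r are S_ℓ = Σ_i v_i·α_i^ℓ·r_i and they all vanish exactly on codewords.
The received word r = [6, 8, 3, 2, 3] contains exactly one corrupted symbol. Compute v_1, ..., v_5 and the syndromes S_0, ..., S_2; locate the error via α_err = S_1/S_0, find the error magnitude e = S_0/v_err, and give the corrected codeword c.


S = (7, 9, 10), error at position 3, error magnitude e = 4, c = [6, 8, 10, 2, 3].

Step 1: column multipliers v_i = (∏_{j≠i}(α_i − α_j))^{−1} mod 11.
  i = 1 (α = 7): (7−1)(7−6)(7−8)(7−5) = 6·1·(−1)·2 = −12 ≡ 10, so v_1 = 10^{−1} = 10 (mod 11).
  i = 2 (α = 1): (1−7)(1−6)(1−8)(1−5) = (−6)·(−5)·(−7)·(−4) = 840 ≡ 4, so v_2 = 4^{−1} = 3 (mod 11).
  i = 3 (α = 6): (6−7)(6−1)(6−8)(6−5) = (−1)·5·(−2)·1 = 10 ≡ 10, so v_3 = 10^{−1} = 10 (mod 11).
  i = 4 (α = 8): (8−7)(8−1)(8−6)(8−5) = 1·7·2·3 = 42 ≡ 9, so v_4 = 9^{−1} = 5 (mod 11).
  i = 5 (α = 5): (5−7)(5−1)(5−6)(5−8) = (−2)·4·(−1)·(−3) = −24 ≡ 9, so v_5 = 9^{−1} = 5 (mod 11).
  v = [10, 3, 10, 5, 5].
Step 2: syndromes of r = [6, 8, 3, 2, 3] (all sums mod 11).
  S_0 = Σ v_i r_i = 10·6 + 3·8 + 10·3 + 5·2 + 5·3 = 139 ≡ 7.
  S_1 = Σ v_i α_i r_i = 10·7·6 + 3·1·8 + 10·6·3 + 5·8·2 + 5·5·3 = 779 ≡ 9.
  α_i^2 mod 11 = [5, 1, 3, 9, 3].
  S_2 = Σ v_i α_i^2 r_i = 10·5·6 + 3·1·8 + 10·3·3 + 5·9·2 + 5·3·3 = 549 ≡ 10.
  S = (7, 9, 10) ≠ 0, so r is not a codeword (an error is present).
Step 3: locate the error. For a single error e at position i, S_ℓ = v_i·e·α_i^ℓ, so α_err = S_1/S_0.
  S_0^{−1} = 7^{−1} = 8 (mod 11), so α_err = 9·8 = 72 ≡ 6 = α_3. Error position i = 3.
  Consistency check: S_2/S_1 = 10·5 = 50 ≡ 6 = α_err ✓ (single-error assumption holds).
Step 4: error magnitude e = S_0/v_3 = S_0·∏_{j≠3}(α_3 − α_j) = 7·10 = 70 ≡ 4 (mod 11).
Step 5: correct position 3: c_3 = r_3 − e = 3 − 4 ≡ 10 (mod 11). Hence c = [6, 8, 10, 2, 3].
  Check: interpolating c through the α_i gives m(x) = 1 + 7·x (degree < 2) with m(α_i) = c_i for every i, so c is indeed a codeword.


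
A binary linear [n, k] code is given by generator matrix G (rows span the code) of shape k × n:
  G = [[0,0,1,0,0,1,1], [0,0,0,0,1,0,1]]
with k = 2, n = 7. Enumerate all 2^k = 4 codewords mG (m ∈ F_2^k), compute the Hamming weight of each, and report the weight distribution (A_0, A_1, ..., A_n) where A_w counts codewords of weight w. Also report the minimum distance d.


Weight distribution: A_0 = 1, A_2 = 1, A_3 = 2. Minimum distance d = 2.

Enumerate all 2^2 = 4 messages m ∈ F_2^2.
For each, compute codeword c = mG in F_2^7, then tally its weight.
  m = 00 → c = 0000000, weight = 0.
  m = 10 → c = 0010011, weight = 3.
  m = 01 → c = 0000101, weight = 2.
  m = 11 → c = 0010110, weight = 3.
Tally weights:
  weight 0: 1 codewords.
  weight 2: 1 codewords.
  weight 3: 2 codewords.
Minimum distance d = smallest w > 0 with A_w > 0 = 2.
Sanity: Σ A_w = 4 = 2^2 = 4 ✓.
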